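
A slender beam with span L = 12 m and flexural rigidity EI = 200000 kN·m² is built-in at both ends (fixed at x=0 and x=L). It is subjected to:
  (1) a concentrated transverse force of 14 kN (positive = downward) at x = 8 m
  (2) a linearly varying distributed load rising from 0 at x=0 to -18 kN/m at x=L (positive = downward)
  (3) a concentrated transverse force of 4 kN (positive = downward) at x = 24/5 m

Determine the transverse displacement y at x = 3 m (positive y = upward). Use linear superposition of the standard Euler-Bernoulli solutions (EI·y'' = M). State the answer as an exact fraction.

y(3) = 224317/240000000 m

Load 1 — point force P=14 kN at a=8 m (b=L-a=4):
  y_1 = -Pb²x²(3aL-(3a+b)x)/(6L³EI)  [x≤a] = -14·4²·3²·(3·8·12-(3·8+4)·3)/(6·12³·200000) = -119/600000 m
Load 2 — triangular load w₀=-18 kN/m (0→w₀ over full span):
  y_2 = -w₀x²(L-x)²(x+2L)/(120LEI) = -(-18)·3²·(12-3)²·(3+2·12)/(120·12·200000) = 19683/16000000 m
Load 3 — point force P=4 kN at a=24/5 m (b=L-a=36/5):
  y_3 = -Pb²x²(3aL-(3a+b)x)/(6L³EI)  [x≤a] = -4·(36/5)²·3²·(3·(24/5)·12-(3·(24/5)+(36/5))·3)/(6·12³·200000) = -243/2500000 m
Superposition: y = Σ y_i = 224317/240000000 m ≈ 0.000935 m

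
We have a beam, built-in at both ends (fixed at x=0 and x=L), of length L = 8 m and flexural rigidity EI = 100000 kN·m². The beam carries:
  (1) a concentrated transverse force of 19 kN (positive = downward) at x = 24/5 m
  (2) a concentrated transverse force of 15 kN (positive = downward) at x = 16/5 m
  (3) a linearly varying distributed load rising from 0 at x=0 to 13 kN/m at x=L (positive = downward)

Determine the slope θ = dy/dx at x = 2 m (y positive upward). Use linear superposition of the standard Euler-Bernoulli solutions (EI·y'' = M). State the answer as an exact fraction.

Load 1 — point force P=19 kN at a=24/5 m (b=L-a=16/5):
  θ_1 = -Pb²x(2aL-(3a+b)x)/(2L³EI)  [x≤a] = -19·(16/5)²·2·(2·(24/5)·8-(3·(24/5)+(16/5))·2)/(2·8³·100000) = -247/1562500 rad
Load 2 — point force P=15 kN at a=16/5 m (b=L-a=24/5):
  θ_2 = -Pb²x(2aL-(3a+b)x)/(2L³EI)  [x≤a] = -15·(24/5)²·2·(2·(16/5)·8-(3·(16/5)+(24/5))·2)/(2·8³·100000) = -189/1250000 rad
Load 3 — triangular load w₀=13 kN/m (0→w₀ over full span):
  θ_3 = -w₀(2x(L-x)(L-2x)(x+2L)+x²(L-x)²)/(120LEI) = -13·(2·2·(8-2)·(8-2·2)·(2+2·8)+2²·(8-2)²)/(120·8·100000) = -507/2000000 rad
Superposition: θ = Σ θ_i = -28139/50000000 rad ≈ -0.000563 rad

θ(2) = -28139/50000000 rad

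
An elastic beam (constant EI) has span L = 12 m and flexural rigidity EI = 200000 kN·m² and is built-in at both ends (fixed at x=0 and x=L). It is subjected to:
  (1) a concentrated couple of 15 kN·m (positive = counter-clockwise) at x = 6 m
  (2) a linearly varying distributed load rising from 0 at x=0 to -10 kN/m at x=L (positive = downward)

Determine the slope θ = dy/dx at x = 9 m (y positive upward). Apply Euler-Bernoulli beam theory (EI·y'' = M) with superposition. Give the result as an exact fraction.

Load 1 — applied couple M₀=15 kN·m at a=6 m (b=L-a=6):
  θ_1 = (R_Ax²/2 - M_Ax - M₀(x-a))/EI  [x>a] with R_A=15/8, M_A=15/4 = ((15/8)·9²/2 - (15/4)·9 - 15·(9-6))/200000 = -9/640000 rad
Load 2 — triangular load w₀=-10 kN/m (0→w₀ over full span):
  θ_2 = -w₀(2x(L-x)(L-2x)(x+2L)+x²(L-x)²)/(120LEI) = -(-10)·(2·9·(12-9)·(12-2·9)·(9+2·12)+9²·(12-9)²)/(120·12·200000) = -1107/3200000 rad
Superposition: θ = Σ θ_i = -9/25000 rad ≈ -0.000360 rad

θ(9) = -9/25000 rad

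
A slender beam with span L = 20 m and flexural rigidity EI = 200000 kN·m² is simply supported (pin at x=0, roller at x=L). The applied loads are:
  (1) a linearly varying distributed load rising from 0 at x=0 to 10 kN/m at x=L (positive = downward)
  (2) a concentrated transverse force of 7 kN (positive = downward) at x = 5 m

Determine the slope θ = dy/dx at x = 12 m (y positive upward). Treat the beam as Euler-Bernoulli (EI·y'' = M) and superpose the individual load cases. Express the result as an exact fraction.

Load 1 — triangular load w₀=10 kN/m (0→w₀ over full span):
  θ_1 = -w₀(7L⁴-30L²x²+15x⁴)/(360LEI) = -10·(7·20⁴-30·20²·12²+15·12⁴)/(360·20·200000) = 58/28125 rad
Load 2 — point force P=7 kN at a=5 m (b=L-a=15):
  θ_2 = -Pa(2L²-6Lx+3x²+a²)/(6LEI)  [x>a] = -7·5·(2·20²-6·20·12+3·12²+5²)/(6·20·200000) = 427/1600000 rad
Superposition: θ = Σ θ_i = 33539/14400000 rad ≈ 0.002329 rad

θ(12) = 33539/14400000 rad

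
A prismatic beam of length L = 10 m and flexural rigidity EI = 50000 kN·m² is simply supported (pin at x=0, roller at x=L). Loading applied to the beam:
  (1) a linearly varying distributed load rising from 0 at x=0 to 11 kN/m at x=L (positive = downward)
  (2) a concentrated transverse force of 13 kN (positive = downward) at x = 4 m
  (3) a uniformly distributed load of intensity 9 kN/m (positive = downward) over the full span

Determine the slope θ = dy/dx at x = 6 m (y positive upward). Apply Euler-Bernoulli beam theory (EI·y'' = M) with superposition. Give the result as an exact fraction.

θ(6) = 8951/2250000 rad

Load 1 — triangular load w₀=11 kN/m (0→w₀ over full span):
  θ_1 = -w₀(7L⁴-30L²x²+15x⁴)/(360LEI) = -11·(7·10⁴-30·10²·6²+15·6⁴)/(360·10·50000) = 319/281250 rad
Load 2 — point force P=13 kN at a=4 m (b=L-a=6):
  θ_2 = -Pa(2L²-6Lx+3x²+a²)/(6LEI)  [x>a] = -13·4·(2·10²-6·10·6+3·6²+4²)/(6·10·50000) = 39/62500 rad
Load 3 — uniform load w=9 kN/m over full span:
  θ_3 = -w(L³-6Lx²+4x³)/(24EI) = -9·(10³-6·10·6²+4·6³)/(24·50000) = 111/50000 rad
Superposition: θ = Σ θ_i = 8951/2250000 rad ≈ 0.003978 rad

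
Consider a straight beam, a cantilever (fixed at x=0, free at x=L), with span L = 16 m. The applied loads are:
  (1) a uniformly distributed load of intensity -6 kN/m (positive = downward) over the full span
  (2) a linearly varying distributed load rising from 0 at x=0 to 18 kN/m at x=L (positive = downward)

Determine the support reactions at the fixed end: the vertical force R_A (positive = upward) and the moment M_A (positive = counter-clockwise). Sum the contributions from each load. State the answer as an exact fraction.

Load 1 — uniform load w=-6 kN/m over full span:
  R_A = wL = (-6)·16 = -96 kN
  M_A = wL²/2 = (-6)·16²/2 = -768 kN·m
Load 2 — triangular load w₀=18 kN/m (0→w₀ over full span):
  R_A = w₀L/2 = 18·16/2 = 144 kN
  M_A = w₀L²/3 = 18·16²/3 = 1536 kN·m
Superposition: R_A = 48 kN, M_A = 768 kN·m

R_A = 48 kN, M_A = 768 kN·m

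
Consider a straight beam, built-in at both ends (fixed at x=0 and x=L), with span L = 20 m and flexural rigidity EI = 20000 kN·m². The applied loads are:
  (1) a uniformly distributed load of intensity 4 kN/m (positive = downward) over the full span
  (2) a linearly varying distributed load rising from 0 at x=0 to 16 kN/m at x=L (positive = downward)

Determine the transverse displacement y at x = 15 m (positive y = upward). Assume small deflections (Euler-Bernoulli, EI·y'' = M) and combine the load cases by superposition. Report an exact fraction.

y(15) = -3/20 m

Load 1 — uniform load w=4 kN/m over full span:
  y_1 = -wx²(L-x)²/(24EI) = -4·15²·(20-15)²/(24·20000) = -3/64 m
Load 2 — triangular load w₀=16 kN/m (0→w₀ over full span):
  y_2 = -w₀x²(L-x)²(x+2L)/(120LEI) = -16·15²·(20-15)²·(15+2·20)/(120·20·20000) = -33/320 m
Superposition: y = Σ y_i = -3/20 m ≈ -0.150000 m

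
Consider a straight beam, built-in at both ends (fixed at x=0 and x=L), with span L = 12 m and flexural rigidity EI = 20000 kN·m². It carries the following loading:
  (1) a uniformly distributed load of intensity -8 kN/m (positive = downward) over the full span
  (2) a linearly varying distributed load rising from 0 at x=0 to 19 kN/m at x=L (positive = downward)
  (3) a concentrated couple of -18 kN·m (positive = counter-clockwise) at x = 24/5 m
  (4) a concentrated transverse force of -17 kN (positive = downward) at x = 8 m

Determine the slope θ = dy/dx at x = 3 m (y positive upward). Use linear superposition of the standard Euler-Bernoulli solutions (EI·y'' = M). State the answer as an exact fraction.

θ(3) = 4173/16000000 rad

Load 1 — uniform load w=-8 kN/m over full span:
  θ_1 = -wx(L-x)(L-2x)/(12EI) = -(-8)·3·(12-3)·(12-2·3)/(12·20000) = 27/5000 rad
Load 2 — triangular load w₀=19 kN/m (0→w₀ over full span):
  θ_2 = -w₀(2x(L-x)(L-2x)(x+2L)+x²(L-x)²)/(120LEI) = -19·(2·3·(12-3)·(12-2·3)·(3+2·12)+3²·(12-3)²)/(120·12·20000) = -20007/3200000 rad
Load 3 — applied couple M₀=-18 kN·m at a=24/5 m (b=L-a=36/5):
  θ_3 = (R_Ax²/2 - M_Ax)/EI  [x≤a] with R_A=-54/25, M_A=-54/25 = ((-54/25)·3²/2 - (-54/25)·3)/20000 = -81/500000 rad
Load 4 — point force P=-17 kN at a=8 m (b=L-a=4):
  θ_4 = -Pb²x(2aL-(3a+b)x)/(2L³EI)  [x≤a] = -(-17)·4²·3·(2·8·12-(3·8+4)·3)/(2·12³·20000) = 51/40000 rad
Superposition: θ = Σ θ_i = 4173/16000000 rad ≈ 0.000261 rad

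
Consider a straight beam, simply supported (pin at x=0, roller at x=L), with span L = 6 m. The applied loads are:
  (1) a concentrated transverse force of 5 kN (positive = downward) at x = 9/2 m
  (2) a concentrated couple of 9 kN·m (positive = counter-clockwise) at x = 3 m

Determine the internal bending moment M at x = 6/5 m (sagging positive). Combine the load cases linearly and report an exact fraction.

Load 1 — point force P=5 kN at a=9/2 m (b=L-a=3/2):
  M_1 = Pbx/L  [x≤a] = 5·(3/2)·(6/5)/6 = 3/2 kN·m
Load 2 — applied couple M₀=9 kN·m at a=3 m (b=L-a=3):
  M_2 = M₀x/L  [x≤a] = 9·(6/5)/6 = 9/5 kN·m
Superposition: M = Σ M_i = 33/10 kN·m ≈ 3.300000 kN·m

M(6/5) = 33/10 kN·m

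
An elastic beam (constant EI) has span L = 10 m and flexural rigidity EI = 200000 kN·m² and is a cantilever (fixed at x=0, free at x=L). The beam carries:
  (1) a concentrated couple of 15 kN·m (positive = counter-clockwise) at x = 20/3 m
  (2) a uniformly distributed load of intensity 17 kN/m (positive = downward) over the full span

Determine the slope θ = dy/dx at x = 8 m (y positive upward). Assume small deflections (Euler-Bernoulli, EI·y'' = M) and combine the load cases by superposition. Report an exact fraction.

Load 1 — applied couple M₀=15 kN·m at a=20/3 m (b=L-a=10/3):
  θ_1 = M₀a/EI  [x>a] = 15·(20/3)/200000 = 1/2000 rad
Load 2 — uniform load w=17 kN/m over full span:
  θ_2 = -wx(x²-3Lx+3L²)/(6EI) = -17·8·(8²-3·10·8+3·10²)/(6·200000) = -527/37500 rad
Superposition: θ = Σ θ_i = -2033/150000 rad ≈ -0.013553 rad

θ(8) = -2033/150000 rad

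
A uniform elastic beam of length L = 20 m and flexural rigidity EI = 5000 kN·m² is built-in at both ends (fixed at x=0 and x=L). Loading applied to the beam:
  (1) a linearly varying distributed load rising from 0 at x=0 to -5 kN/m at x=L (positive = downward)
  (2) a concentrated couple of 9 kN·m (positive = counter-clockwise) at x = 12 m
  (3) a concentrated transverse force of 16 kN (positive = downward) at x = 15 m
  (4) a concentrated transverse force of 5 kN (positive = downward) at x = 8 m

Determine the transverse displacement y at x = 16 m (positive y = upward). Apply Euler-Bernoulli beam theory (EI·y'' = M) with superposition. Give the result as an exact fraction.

Load 1 — triangular load w₀=-5 kN/m (0→w₀ over full span):
  y_1 = -w₀x²(L-x)²(x+2L)/(120LEI) = -(-5)·16²·(20-16)²·(16+2·20)/(120·20·5000) = 896/9375 m
Load 2 — applied couple M₀=9 kN·m at a=12 m (b=L-a=8):
  y_2 = (R_Ax³/6 - M_Ax²/2 - M₀(x-a)²/2)/EI  [x>a] with R_A=81/125, M_A=72/25 = ((81/125)·16³/6 - (72/25)·16²/2 - 9·(16-12)²/2)/5000 = 27/78125 m
Load 3 — point force P=16 kN at a=15 m (b=L-a=5):
  y_3 = -Pa²(L-x)²(3bL-(3b+a)(L-x))/(6L³EI)  [x>a] = -16·15²·(20-16)²·(3·5·20-(3·5+15)·(20-16))/(6·20³·5000) = -27/625 m
Load 4 — point force P=5 kN at a=8 m (b=L-a=12):
  y_4 = -Pa²(L-x)²(3bL-(3b+a)(L-x))/(6L³EI)  [x>a] = -5·8²·(20-16)²·(3·12·20-(3·12+8)·(20-16))/(6·20³·5000) = -544/46875 m
Superposition: y = Σ y_i = 3212/78125 m ≈ 0.041114 m

y(16) = 3212/78125 m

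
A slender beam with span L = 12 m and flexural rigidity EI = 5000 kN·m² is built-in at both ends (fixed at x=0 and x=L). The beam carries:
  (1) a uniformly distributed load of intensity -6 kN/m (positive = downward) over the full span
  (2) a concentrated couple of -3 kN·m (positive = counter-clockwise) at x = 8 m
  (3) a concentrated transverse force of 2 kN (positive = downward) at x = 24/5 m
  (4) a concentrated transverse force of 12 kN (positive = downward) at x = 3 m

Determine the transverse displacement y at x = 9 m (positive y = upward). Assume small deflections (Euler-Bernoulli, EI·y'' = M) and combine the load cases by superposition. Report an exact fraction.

Load 1 — uniform load w=-6 kN/m over full span:
  y_1 = -wx²(L-x)²/(24EI) = -(-6)·9²·(12-9)²/(24·5000) = 729/20000 m
Load 2 — applied couple M₀=-3 kN·m at a=8 m (b=L-a=4):
  y_2 = (R_Ax³/6 - M_Ax²/2 - M₀(x-a)²/2)/EI  [x>a] with R_A=-1/3, M_A=-1 = ((-1/3)·9³/6 - (-1)·9²/2 - (-3)·(9-8)²/2)/5000 = 3/10000 m
Load 3 — point force P=2 kN at a=24/5 m (b=L-a=36/5):
  y_3 = -Pa²(L-x)²(3bL-(3b+a)(L-x))/(6L³EI)  [x>a] = -2·(24/5)²·(12-9)²·(3·(36/5)·12-(3·(36/5)+(24/5))·(12-9))/(6·12³·5000) = -9/6250 m
Load 4 — point force P=12 kN at a=3 m (b=L-a=9):
  y_4 = -Pa²(L-x)²(3bL-(3b+a)(L-x))/(6L³EI)  [x>a] = -12·3²·(12-9)²·(3·9·12-(3·9+3)·(12-9))/(6·12³·5000) = -351/80000 m
Superposition: y = Σ y_i = 12369/400000 m ≈ 0.030922 m

y(9) = 12369/400000 m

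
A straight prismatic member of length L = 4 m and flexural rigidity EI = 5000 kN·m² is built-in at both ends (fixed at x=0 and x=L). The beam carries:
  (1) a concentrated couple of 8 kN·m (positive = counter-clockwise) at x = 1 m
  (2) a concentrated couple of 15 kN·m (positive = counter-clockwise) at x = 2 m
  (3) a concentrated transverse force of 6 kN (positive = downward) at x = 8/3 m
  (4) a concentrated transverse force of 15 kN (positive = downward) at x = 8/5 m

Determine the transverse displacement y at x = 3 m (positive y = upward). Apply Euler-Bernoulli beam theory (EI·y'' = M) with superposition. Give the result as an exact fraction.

Load 1 — applied couple M₀=8 kN·m at a=1 m (b=L-a=3):
  y_1 = (R_Ax³/6 - M_Ax²/2 - M₀(x-a)²/2)/EI  [x>a] with R_A=9/4, M_A=-3/2 = ((9/4)·3³/6 - (-3/2)·3²/2 - 8·(3-1)²/2)/5000 = 7/40000 m
Load 2 — applied couple M₀=15 kN·m at a=2 m (b=L-a=2):
  y_2 = (R_Ax³/6 - M_Ax²/2 - M₀(x-a)²/2)/EI  [x>a] with R_A=45/8, M_A=15/4 = ((45/8)·3³/6 - (15/4)·3²/2 - 15·(3-2)²/2)/5000 = 3/16000 m
Load 3 — point force P=6 kN at a=8/3 m (b=L-a=4/3):
  y_3 = -Pa²(L-x)²(3bL-(3b+a)(L-x))/(6L³EI)  [x>a] = -6·(8/3)²·(4-3)²·(3·(4/3)·4-(3·(4/3)+(8/3))·(4-3))/(6·4³·5000) = -7/33750 m
Load 4 — point force P=15 kN at a=8/5 m (b=L-a=12/5):
  y_4 = -Pa²(L-x)²(3bL-(3b+a)(L-x))/(6L³EI)  [x>a] = -15·(8/5)²·(4-3)²·(3·(12/5)·4-(3·(12/5)+(8/5))·(4-3))/(6·4³·5000) = -1/2500 m
Superposition: y = Σ y_i = -529/2160000 m ≈ -0.000245 m

y(3) = -529/2160000 m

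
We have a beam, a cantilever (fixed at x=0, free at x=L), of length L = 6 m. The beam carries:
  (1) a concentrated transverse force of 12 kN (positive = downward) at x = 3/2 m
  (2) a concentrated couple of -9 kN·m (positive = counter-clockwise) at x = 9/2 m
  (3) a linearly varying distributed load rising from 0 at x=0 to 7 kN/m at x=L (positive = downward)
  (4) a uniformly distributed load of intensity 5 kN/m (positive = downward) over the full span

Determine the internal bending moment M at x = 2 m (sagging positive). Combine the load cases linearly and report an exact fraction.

M(2) = -833/9 kN·m

Load 1 — point force P=12 kN at a=3/2 m (b=L-a=9/2):
  M_1 = 0  [x>a] = 0 kN·m
Load 2 — applied couple M₀=-9 kN·m at a=9/2 m (b=L-a=3/2):
  M_2 = M₀  [x≤a] = (-9) = -9 kN·m
Load 3 — triangular load w₀=7 kN/m (0→w₀ over full span):
  M_3 = w₀Lx/2 - w₀L²/3 - w₀x³/(6L) = 7·6·2/2 - 7·6²/3 - 7·2³/(6·6) = -392/9 kN·m
Load 4 — uniform load w=5 kN/m over full span:
  M_4 = -w(L-x)²/2 = -5·(6-2)²/2 = -40 kN·m
Superposition: M = Σ M_i = -833/9 kN·m ≈ -92.555556 kN·m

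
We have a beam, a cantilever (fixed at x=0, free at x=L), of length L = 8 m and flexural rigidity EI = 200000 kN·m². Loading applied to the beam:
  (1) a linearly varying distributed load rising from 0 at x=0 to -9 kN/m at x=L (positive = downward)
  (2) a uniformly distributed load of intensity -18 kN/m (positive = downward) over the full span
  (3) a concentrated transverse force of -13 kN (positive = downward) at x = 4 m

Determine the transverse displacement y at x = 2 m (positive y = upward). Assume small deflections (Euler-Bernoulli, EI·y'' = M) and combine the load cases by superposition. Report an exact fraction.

y(2) = 41849/6000000 m

Load 1 — triangular load w₀=-9 kN/m (0→w₀ over full span):
  y_1 = (w₀Lx³/12-w₀L²x²/6-w₀x⁵/(120L))/EI = ((-9)·8·2³/12-(-9)·8²·2²/6-(-9)·2⁵/(120·8))/200000 = 3363/2000000 m
Load 2 — uniform load w=-18 kN/m over full span:
  y_2 = -wx²(x²-4Lx+6L²)/(24EI) = -(-18)·2²·(2²-4·8·2+6·8²)/(24·200000) = 243/50000 m
Load 3 — point force P=-13 kN at a=4 m (b=L-a=4):
  y_3 = -Px²(3a-x)/(6EI)  [x≤a] = -(-13)·2²·(3·4-2)/(6·200000) = 13/30000 m
Superposition: y = Σ y_i = 41849/6000000 m ≈ 0.006975 m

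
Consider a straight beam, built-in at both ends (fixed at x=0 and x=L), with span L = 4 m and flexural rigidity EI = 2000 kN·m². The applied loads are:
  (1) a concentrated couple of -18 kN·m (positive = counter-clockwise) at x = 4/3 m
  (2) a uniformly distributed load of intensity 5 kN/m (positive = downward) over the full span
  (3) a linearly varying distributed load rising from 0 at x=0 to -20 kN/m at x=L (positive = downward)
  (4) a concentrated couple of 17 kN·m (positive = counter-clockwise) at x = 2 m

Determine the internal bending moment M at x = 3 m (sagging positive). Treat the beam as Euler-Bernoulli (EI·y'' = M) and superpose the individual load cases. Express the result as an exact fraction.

Load 1 — applied couple M₀=-18 kN·m at a=4/3 m (b=L-a=8/3):
  M_1 = R_Ax - M_A - M₀  [x>a] with R_A=-6, M_A=0 = (-6)·3 - 0 - (-18) = 0 kN·m
Load 2 — uniform load w=5 kN/m over full span:
  M_2 = wLx/2 - wL²/12 - wx²/2 = 5·4·3/2 - 5·4²/12 - 5·3²/2 = 5/6 kN·m
Load 3 — triangular load w₀=-20 kN/m (0→w₀ over full span):
  M_3 = 3w₀Lx/20 - w₀L²/30 - w₀x³/(6L) = 3·(-20)·4·3/20 - (-20)·4²/30 - (-20)·3³/(6·4) = -17/6 kN·m
Load 4 — applied couple M₀=17 kN·m at a=2 m (b=L-a=2):
  M_4 = R_Ax - M_A - M₀  [x>a] with R_A=51/8, M_A=17/4 = (51/8)·3 - (17/4) - 17 = -17/8 kN·m
Superposition: M = Σ M_i = -33/8 kN·m ≈ -4.125000 kN·m

M(3) = -33/8 kN·m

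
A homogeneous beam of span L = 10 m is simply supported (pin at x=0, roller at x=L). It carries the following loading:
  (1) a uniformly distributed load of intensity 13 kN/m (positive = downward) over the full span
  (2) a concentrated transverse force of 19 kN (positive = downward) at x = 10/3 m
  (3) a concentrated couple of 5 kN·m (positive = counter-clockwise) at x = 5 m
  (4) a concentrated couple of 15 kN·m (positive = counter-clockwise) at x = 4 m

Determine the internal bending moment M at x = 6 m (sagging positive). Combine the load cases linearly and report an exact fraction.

M(6) = 520/3 kN·m

Load 1 — uniform load w=13 kN/m over full span:
  M_1 = wx(L-x)/2 = 13·6·(10-6)/2 = 156 kN·m
Load 2 — point force P=19 kN at a=10/3 m (b=L-a=20/3):
  M_2 = Pa(L-x)/L  [x>a] = 19·(10/3)·(10-6)/10 = 76/3 kN·m
Load 3 — applied couple M₀=5 kN·m at a=5 m (b=L-a=5):
  M_3 = M₀x/L - M₀  [x>a] = 5·6/10 - 5 = -2 kN·m
Load 4 — applied couple M₀=15 kN·m at a=4 m (b=L-a=6):
  M_4 = M₀x/L - M₀  [x>a] = 15·6/10 - 15 = -6 kN·m
Superposition: M = Σ M_i = 520/3 kN·m ≈ 173.333333 kN·m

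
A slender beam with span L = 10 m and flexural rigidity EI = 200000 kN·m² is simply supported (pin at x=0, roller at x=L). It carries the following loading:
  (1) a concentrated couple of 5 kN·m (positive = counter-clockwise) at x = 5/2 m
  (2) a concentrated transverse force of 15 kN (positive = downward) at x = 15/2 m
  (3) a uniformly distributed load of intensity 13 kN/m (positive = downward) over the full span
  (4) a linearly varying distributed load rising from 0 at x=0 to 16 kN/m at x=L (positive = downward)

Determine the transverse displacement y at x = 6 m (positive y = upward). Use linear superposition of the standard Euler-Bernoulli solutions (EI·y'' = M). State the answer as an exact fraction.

y(6) = -3380591/240000000 m

Load 1 — applied couple M₀=5 kN·m at a=5/2 m (b=L-a=15/2):
  y_1 = (M₀x³/(6L)-M₀(x-a)²/2+C₁x)/EI  [x>a] with C₁=M₀(3b²-L²)/(6L)=275/48 = (5·6³/(6·10)-5·(6-(5/2))²/2+(275/48)·6)/200000 = 87/800000 m
Load 2 — point force P=15 kN at a=15/2 m (b=L-a=5/2):
  y_2 = -Pbx(L²-b²-x²)/(6LEI)  [x≤a] = -15·(5/2)·6·(10²-(5/2)²-6²)/(6·10·200000) = -693/640000 m
Load 3 — uniform load w=13 kN/m over full span:
  y_3 = -wx(L³-2Lx²+x³)/(24EI) = -13·6·(10³-2·10·6²+6³)/(24·200000) = -403/50000 m
Load 4 — triangular load w₀=16 kN/m (0→w₀ over full span):
  y_4 = -w₀x(7L⁴-10L²x²+3x⁴)/(360LEI) = -16·6·(7·10⁴-10·10²·6²+3·6⁴)/(360·10·200000) = -1184/234375 m
Superposition: y = Σ y_i = -3380591/240000000 m ≈ -0.014086 m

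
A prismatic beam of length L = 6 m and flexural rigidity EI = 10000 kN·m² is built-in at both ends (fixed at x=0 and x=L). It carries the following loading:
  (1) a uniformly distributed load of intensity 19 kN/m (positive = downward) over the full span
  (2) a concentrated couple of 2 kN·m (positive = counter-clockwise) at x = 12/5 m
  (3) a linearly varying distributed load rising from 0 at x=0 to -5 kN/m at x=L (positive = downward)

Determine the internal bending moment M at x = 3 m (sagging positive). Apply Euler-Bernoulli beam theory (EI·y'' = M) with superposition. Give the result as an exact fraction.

M(3) = 479/20 kN·m

Load 1 — uniform load w=19 kN/m over full span:
  M_1 = wLx/2 - wL²/12 - wx²/2 = 19·6·3/2 - 19·6²/12 - 19·3²/2 = 57/2 kN·m
Load 2 — applied couple M₀=2 kN·m at a=12/5 m (b=L-a=18/5):
  M_2 = R_Ax - M_A - M₀  [x>a] with R_A=12/25, M_A=6/25 = (12/25)·3 - (6/25) - 2 = -4/5 kN·m
Load 3 — triangular load w₀=-5 kN/m (0→w₀ over full span):
  M_3 = 3w₀Lx/20 - w₀L²/30 - w₀x³/(6L) = 3·(-5)·6·3/20 - (-5)·6²/30 - (-5)·3³/(6·6) = -15/4 kN·m
Superposition: M = Σ M_i = 479/20 kN·m ≈ 23.950000 kN·m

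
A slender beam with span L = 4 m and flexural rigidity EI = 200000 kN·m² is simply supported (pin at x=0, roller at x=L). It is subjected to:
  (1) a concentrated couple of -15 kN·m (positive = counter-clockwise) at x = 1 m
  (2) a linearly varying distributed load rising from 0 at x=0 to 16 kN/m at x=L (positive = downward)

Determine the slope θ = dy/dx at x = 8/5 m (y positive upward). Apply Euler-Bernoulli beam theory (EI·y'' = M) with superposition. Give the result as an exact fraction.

Load 1 — applied couple M₀=-15 kN·m at a=1 m (b=L-a=3):
  θ_1 = (M₀x²/(2L)-M₀(x-a)+C₁)/EI  [x>a] with C₁=M₀(3b²-L²)/(6L)=-55/8 = ((-15)·(8/5)²/(2·4)-(-15)·((8/5)-1)+(-55/8))/200000 = -107/8000000 rad
Load 2 — triangular load w₀=16 kN/m (0→w₀ over full span):
  θ_2 = -w₀(7L⁴-30L²x²+15x⁴)/(360LEI) = -16·(7·4⁴-30·4²·(8/5)²+15·(8/5)⁴)/(360·4·200000) = -646/17578125 rad
Superposition: θ = Σ θ_i = -451127/9000000000 rad ≈ -0.000050 rad

θ(8/5) = -451127/9000000000 rad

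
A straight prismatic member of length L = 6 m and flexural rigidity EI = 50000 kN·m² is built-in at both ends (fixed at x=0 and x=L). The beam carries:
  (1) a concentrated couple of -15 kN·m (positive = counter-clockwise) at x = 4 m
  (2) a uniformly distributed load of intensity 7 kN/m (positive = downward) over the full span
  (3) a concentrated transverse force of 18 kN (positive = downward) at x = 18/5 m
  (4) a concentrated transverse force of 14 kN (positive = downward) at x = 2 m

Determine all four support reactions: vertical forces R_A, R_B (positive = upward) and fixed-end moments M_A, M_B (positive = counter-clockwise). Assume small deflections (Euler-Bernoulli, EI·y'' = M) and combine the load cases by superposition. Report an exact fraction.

R_A = 116009/3375 kN, M_A = 43664/1125 kN·m, R_B = 133741/3375 kN, M_B = -48121/1125 kN·m

Load 1 — applied couple M₀=-15 kN·m at a=4 m (b=L-a=2):
  R_A = 6M₀ab/L³ = 6·(-15)·4·2/6³ = -10/3 kN
  M_A = M₀b(2a-b)/L² = (-15)·2·(2·4-2)/6² = -5 kN·m
  R_B = -6M₀ab/L³ = -6·(-15)·4·2/6³ = 10/3 kN
  M_B = M₀a(2b-a)/L² = (-15)·4·(2·2-4)/6² = 0 kN·m
Load 2 — uniform load w=7 kN/m over full span:
  R_A = wL/2 = 7·6/2 = 21 kN
  M_A = wL²/12 = 7·6²/12 = 21 kN·m
  R_B = wL/2 = 7·6/2 = 21 kN
  M_B = -wL²/12 = -7·6²/12 = -21 kN·m
Load 3 — point force P=18 kN at a=18/5 m (b=L-a=12/5):
  R_A = Pb²(3a+b)/L³ = 18·(12/5)²·(3·(18/5)+(12/5))/6³ = 792/125 kN
  M_A = Pab²/L² = 18·(18/5)·(12/5)²/6² = 1296/125 kN·m
  R_B = Pa²(a+3b)/L³ = 18·(18/5)²·((18/5)+3·(12/5))/6³ = 1458/125 kN
  M_B = -Pa²b/L² = -18·(18/5)²·(12/5)/6² = -1944/125 kN·m
Load 4 — point force P=14 kN at a=2 m (b=L-a=4):
  R_A = Pb²(3a+b)/L³ = 14·4²·(3·2+4)/6³ = 280/27 kN
  M_A = Pab²/L² = 14·2·4²/6² = 112/9 kN·m
  R_B = Pa²(a+3b)/L³ = 14·2²·(2+3·4)/6³ = 98/27 kN
  M_B = -Pa²b/L² = -14·2²·4/6² = -56/9 kN·m
Superposition: R_A = 116009/3375 kN, M_A = 43664/1125 kN·m, R_B = 133741/3375 kN, M_B = -48121/1125 kN·m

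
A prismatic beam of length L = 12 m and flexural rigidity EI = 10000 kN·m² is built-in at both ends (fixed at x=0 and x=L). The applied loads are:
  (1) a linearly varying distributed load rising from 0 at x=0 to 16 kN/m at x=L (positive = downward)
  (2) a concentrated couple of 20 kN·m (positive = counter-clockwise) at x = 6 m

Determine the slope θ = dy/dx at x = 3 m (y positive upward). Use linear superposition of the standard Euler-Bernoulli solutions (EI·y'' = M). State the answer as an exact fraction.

θ(3) = -2181/200000 rad

Load 1 — triangular load w₀=16 kN/m (0→w₀ over full span):
  θ_1 = -w₀(2x(L-x)(L-2x)(x+2L)+x²(L-x)²)/(120LEI) = -16·(2·3·(12-3)·(12-2·3)·(3+2·12)+3²·(12-3)²)/(120·12·10000) = -1053/100000 rad
Load 2 — applied couple M₀=20 kN·m at a=6 m (b=L-a=6):
  θ_2 = (R_Ax²/2 - M_Ax)/EI  [x≤a] with R_A=5/2, M_A=5 = ((5/2)·3²/2 - 5·3)/10000 = -3/8000 rad
Superposition: θ = Σ θ_i = -2181/200000 rad ≈ -0.010905 rad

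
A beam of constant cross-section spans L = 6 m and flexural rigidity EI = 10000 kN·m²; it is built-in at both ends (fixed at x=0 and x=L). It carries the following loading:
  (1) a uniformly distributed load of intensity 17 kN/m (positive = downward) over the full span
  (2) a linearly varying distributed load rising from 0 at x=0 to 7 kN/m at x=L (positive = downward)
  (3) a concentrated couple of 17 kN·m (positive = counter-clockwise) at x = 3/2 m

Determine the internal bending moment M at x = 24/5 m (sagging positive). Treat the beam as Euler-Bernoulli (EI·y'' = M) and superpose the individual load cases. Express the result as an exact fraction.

M(24/5) = -433/2000 kN·m

Load 1 — uniform load w=17 kN/m over full span:
  M_1 = wLx/2 - wL²/12 - wx²/2 = 17·6·(24/5)/2 - 17·6²/12 - 17·(24/5)²/2 = -51/25 kN·m
Load 2 — triangular load w₀=7 kN/m (0→w₀ over full span):
  M_2 = 3w₀Lx/20 - w₀L²/30 - w₀x³/(6L) = 3·7·6·(24/5)/20 - 7·6²/30 - 7·(24/5)³/(6·6) = 42/125 kN·m
Load 3 — applied couple M₀=17 kN·m at a=3/2 m (b=L-a=9/2):
  M_3 = R_Ax - M_A - M₀  [x>a] with R_A=51/16, M_A=-51/16 = (51/16)·(24/5) - (-51/16) - 17 = 119/80 kN·m
Superposition: M = Σ M_i = -433/2000 kN·m ≈ -0.216500 kN·m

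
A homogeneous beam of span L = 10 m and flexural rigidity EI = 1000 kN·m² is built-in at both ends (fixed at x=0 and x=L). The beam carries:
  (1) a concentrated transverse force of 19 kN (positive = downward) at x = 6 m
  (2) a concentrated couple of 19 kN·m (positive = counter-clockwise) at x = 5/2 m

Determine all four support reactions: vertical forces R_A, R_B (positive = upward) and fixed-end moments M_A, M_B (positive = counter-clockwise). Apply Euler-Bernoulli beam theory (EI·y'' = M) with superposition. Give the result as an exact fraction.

R_A = 17651/2000 kN, M_A = 5871/400 kN·m, R_B = 20349/2000 kN, M_B = -8569/400 kN·m

Load 1 — point force P=19 kN at a=6 m (b=L-a=4):
  R_A = Pb²(3a+b)/L³ = 19·4²·(3·6+4)/10³ = 836/125 kN
  M_A = Pab²/L² = 19·6·4²/10² = 456/25 kN·m
  R_B = Pa²(a+3b)/L³ = 19·6²·(6+3·4)/10³ = 1539/125 kN
  M_B = -Pa²b/L² = -19·6²·4/10² = -684/25 kN·m
Load 2 — applied couple M₀=19 kN·m at a=5/2 m (b=L-a=15/2):
  R_A = 6M₀ab/L³ = 6·19·(5/2)·(15/2)/10³ = 171/80 kN
  M_A = M₀b(2a-b)/L² = 19·(15/2)·(2·(5/2)-(15/2))/10² = -57/16 kN·m
  R_B = -6M₀ab/L³ = -6·19·(5/2)·(15/2)/10³ = -171/80 kN
  M_B = M₀a(2b-a)/L² = 19·(5/2)·(2·(15/2)-(5/2))/10² = 95/16 kN·m
Superposition: R_A = 17651/2000 kN, M_A = 5871/400 kN·m, R_B = 20349/2000 kN, M_B = -8569/400 kN·m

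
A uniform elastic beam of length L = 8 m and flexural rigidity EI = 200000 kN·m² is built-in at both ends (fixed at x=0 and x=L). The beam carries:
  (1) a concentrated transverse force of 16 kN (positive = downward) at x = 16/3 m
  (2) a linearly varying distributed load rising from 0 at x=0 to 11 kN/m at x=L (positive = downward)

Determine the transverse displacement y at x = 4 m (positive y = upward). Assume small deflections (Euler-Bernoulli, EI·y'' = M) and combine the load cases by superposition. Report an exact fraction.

Load 1 — point force P=16 kN at a=16/3 m (b=L-a=8/3):
  y_1 = -Pb²x²(3aL-(3a+b)x)/(6L³EI)  [x≤a] = -16·(8/3)²·4²·(3·(16/3)·8-(3·(16/3)+(8/3))·4)/(6·8³·200000) = -8/50625 m
Load 2 — triangular load w₀=11 kN/m (0→w₀ over full span):
  y_2 = -w₀x²(L-x)²(x+2L)/(120LEI) = -11·4²·(8-4)²·(4+2·8)/(120·8·200000) = -11/37500 m
Superposition: y = Σ y_i = -457/1012500 m ≈ -0.000451 m

y(4) = -457/1012500 m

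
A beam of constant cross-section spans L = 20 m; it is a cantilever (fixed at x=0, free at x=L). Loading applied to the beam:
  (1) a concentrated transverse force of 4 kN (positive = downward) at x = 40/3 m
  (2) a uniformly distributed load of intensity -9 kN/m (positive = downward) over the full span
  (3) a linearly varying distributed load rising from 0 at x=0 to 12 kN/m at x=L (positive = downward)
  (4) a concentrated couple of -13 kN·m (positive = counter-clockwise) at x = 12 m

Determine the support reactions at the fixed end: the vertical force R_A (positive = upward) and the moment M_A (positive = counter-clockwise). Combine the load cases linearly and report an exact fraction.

R_A = -56 kN, M_A = -401/3 kN·m

Load 1 — point force P=4 kN at a=40/3 m (b=L-a=20/3):
  R_A = P = 4 kN
  M_A = Pa = 4·(40/3) = 160/3 kN·m
Load 2 — uniform load w=-9 kN/m over full span:
  R_A = wL = (-9)·20 = -180 kN
  M_A = wL²/2 = (-9)·20²/2 = -1800 kN·m
Load 3 — triangular load w₀=12 kN/m (0→w₀ over full span):
  R_A = w₀L/2 = 12·20/2 = 120 kN
  M_A = w₀L²/3 = 12·20²/3 = 1600 kN·m
Load 4 — applied couple M₀=-13 kN·m at a=12 m (b=L-a=8):
  R_A = 0 kN
  M_A = -M₀ = -(-13) = 13 kN·m
Superposition: R_A = -56 kN, M_A = -401/3 kN·m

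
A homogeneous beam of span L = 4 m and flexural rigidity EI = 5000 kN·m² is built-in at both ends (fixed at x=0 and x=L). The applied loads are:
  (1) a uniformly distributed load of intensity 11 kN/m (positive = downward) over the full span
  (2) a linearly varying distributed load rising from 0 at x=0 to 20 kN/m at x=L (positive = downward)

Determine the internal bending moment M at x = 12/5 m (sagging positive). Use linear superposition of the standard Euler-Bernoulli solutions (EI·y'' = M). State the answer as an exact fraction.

M(12/5) = 196/15 kN·m

Load 1 — uniform load w=11 kN/m over full span:
  M_1 = wLx/2 - wL²/12 - wx²/2 = 11·4·(12/5)/2 - 11·4²/12 - 11·(12/5)²/2 = 484/75 kN·m
Load 2 — triangular load w₀=20 kN/m (0→w₀ over full span):
  M_2 = 3w₀Lx/20 - w₀L²/30 - w₀x³/(6L) = 3·20·4·(12/5)/20 - 20·4²/30 - 20·(12/5)³/(6·4) = 496/75 kN·m
Superposition: M = Σ M_i = 196/15 kN·m ≈ 13.066667 kN·m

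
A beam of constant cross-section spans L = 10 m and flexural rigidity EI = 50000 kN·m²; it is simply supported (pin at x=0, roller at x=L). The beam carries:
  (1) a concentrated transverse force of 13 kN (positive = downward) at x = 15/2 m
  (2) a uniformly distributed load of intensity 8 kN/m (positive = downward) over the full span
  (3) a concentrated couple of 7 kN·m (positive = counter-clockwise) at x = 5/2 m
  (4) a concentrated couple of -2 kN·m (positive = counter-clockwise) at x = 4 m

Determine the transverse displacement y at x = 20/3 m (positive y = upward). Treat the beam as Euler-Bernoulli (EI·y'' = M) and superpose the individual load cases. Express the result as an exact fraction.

Load 1 — point force P=13 kN at a=15/2 m (b=L-a=5/2):
  y_1 = -Pbx(L²-b²-x²)/(6LEI)  [x≤a] = -13·(5/2)·(20/3)·(10²-(5/2)²-(20/3)²)/(6·10·50000) = -923/259200 m
Load 2 — uniform load w=8 kN/m over full span:
  y_2 = -wx(L³-2Lx²+x³)/(24EI) = -8·(20/3)·(10³-2·10·(20/3)²+(20/3)³)/(24·50000) = -22/1215 m
Load 3 — applied couple M₀=7 kN·m at a=5/2 m (b=L-a=15/2):
  y_3 = (M₀x³/(6L)-M₀(x-a)²/2+C₁x)/EI  [x>a] with C₁=M₀(3b²-L²)/(6L)=385/48 = (7·(20/3)³/(6·10)-7·((20/3)-(5/2))²/2+(385/48)·(20/3))/50000 = 707/1296000 m
Load 4 — applied couple M₀=-2 kN·m at a=4 m (b=L-a=6):
  y_4 = (M₀x³/(6L)-M₀(x-a)²/2+C₁x)/EI  [x>a] with C₁=M₀(3b²-L²)/(6L)=-4/15 = ((-2)·(20/3)³/(6·10)-(-2)·((20/3)-4)²/2+(-4/15)·(20/3))/50000 = -23/253125 m
Superposition: y = Σ y_i = -515483/24300000 m ≈ -0.021213 m

y(20/3) = -515483/24300000 m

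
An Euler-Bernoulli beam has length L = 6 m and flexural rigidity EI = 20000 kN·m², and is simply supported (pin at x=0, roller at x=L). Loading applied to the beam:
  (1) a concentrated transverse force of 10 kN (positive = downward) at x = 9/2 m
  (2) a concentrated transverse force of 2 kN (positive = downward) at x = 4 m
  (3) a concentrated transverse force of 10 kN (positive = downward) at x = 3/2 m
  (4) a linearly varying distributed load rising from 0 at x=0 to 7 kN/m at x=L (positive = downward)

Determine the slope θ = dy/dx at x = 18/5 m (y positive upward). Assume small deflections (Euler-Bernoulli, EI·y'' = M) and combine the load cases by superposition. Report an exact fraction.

θ(18/5) = 98773/112500000 rad

Load 1 — point force P=10 kN at a=9/2 m (b=L-a=3/2):
  θ_1 = -Pb(L²-b²-3x²)/(6LEI)  [x≤a] = -10·(3/2)·(6²-(3/2)²-3·(18/5)²)/(6·6·20000) = 171/1600000 rad
Load 2 — point force P=2 kN at a=4 m (b=L-a=2):
  θ_2 = -Pb(L²-b²-3x²)/(6LEI)  [x≤a] = -2·2·(6²-2²-3·(18/5)²)/(6·6·20000) = 43/1125000 rad
Load 3 — point force P=10 kN at a=3/2 m (b=L-a=9/2):
  θ_3 = -Pa(2L²-6Lx+3x²+a²)/(6LEI)  [x>a] = -10·(3/2)·(2·6²-6·6·(18/5)+3·(18/5)²+(3/2)²)/(6·6·20000) = 549/1600000 rad
Load 4 — triangular load w₀=7 kN/m (0→w₀ over full span):
  θ_4 = -w₀(7L⁴-30L²x²+15x⁴)/(360LEI) = -7·(7·6⁴-30·6²·(18/5)²+15·(18/5)⁴)/(360·6·20000) = 609/1562500 rad
Superposition: θ = Σ θ_i = 98773/112500000 rad ≈ 0.000878 rad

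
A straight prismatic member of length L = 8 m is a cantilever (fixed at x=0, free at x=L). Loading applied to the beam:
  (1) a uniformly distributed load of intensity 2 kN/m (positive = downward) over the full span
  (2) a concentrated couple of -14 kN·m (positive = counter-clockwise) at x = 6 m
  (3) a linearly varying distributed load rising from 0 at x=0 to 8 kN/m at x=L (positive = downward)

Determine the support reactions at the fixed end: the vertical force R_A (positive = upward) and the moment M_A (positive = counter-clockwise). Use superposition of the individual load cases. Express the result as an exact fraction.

Load 1 — uniform load w=2 kN/m over full span:
  R_A = wL = 2·8 = 16 kN
  M_A = wL²/2 = 2·8²/2 = 64 kN·m
Load 2 — applied couple M₀=-14 kN·m at a=6 m (b=L-a=2):
  R_A = 0 kN
  M_A = -M₀ = -(-14) = 14 kN·m
Load 3 — triangular load w₀=8 kN/m (0→w₀ over full span):
  R_A = w₀L/2 = 8·8/2 = 32 kN
  M_A = w₀L²/3 = 8·8²/3 = 512/3 kN·m
Superposition: R_A = 48 kN, M_A = 746/3 kN·m

R_A = 48 kN, M_A = 746/3 kN·m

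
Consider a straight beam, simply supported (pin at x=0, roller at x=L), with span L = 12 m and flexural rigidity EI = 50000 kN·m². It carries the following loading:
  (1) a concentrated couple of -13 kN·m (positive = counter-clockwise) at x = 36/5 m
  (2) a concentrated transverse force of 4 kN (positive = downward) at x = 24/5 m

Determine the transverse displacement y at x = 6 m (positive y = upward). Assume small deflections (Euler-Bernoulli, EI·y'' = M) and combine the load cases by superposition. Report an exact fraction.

Load 1 — applied couple M₀=-13 kN·m at a=36/5 m (b=L-a=24/5):
  y_1 = (M₀x³/(6L)+C₁x)/EI  [x≤a] with C₁=M₀(3b²-L²)/(6L)=338/25 = ((-13)·6³/(6·12)+(338/25)·6)/50000 = 1053/1250000 m
Load 2 — point force P=4 kN at a=24/5 m (b=L-a=36/5):
  y_2 = -Pa(L-x)(2Lx-a²-x²)/(6LEI)  [x>a] = -4·(24/5)·(12-6)·(2·12·6-(24/5)²-6²)/(6·12·50000) = -1062/390625 m
Superposition: y = Σ y_i = -11727/6250000 m ≈ -0.001876 m

y(6) = -11727/6250000 m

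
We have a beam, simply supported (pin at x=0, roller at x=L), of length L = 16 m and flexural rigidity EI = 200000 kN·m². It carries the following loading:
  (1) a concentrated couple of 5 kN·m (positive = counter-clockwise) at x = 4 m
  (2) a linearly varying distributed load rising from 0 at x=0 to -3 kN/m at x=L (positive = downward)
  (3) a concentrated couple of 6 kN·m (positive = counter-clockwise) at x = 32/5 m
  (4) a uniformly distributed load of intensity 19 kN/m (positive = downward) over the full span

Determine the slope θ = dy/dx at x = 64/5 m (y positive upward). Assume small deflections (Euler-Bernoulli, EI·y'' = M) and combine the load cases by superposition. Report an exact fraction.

Load 1 — applied couple M₀=5 kN·m at a=4 m (b=L-a=12):
  θ_1 = (M₀x²/(2L)-M₀(x-a)+C₁)/EI  [x>a] with C₁=M₀(3b²-L²)/(6L)=55/6 = (5·(64/5)²/(2·16)-5·((64/5)-4)+(55/6))/200000 = -277/6000000 rad
Load 2 — triangular load w₀=-3 kN/m (0→w₀ over full span):
  θ_2 = -w₀(7L⁴-30L²x²+15x⁴)/(360LEI) = -(-3)·(7·16⁴-30·16²·(64/5)²+15·(64/5)⁴)/(360·16·200000) = -6056/5859375 rad
Load 3 — applied couple M₀=6 kN·m at a=32/5 m (b=L-a=48/5):
  θ_3 = (M₀x²/(2L)-M₀(x-a)+C₁)/EI  [x>a] with C₁=M₀(3b²-L²)/(6L)=32/25 = (6·(64/5)²/(2·16)-6·((64/5)-(32/5))+(32/25))/200000 = -1/31250 rad
Load 4 — uniform load w=19 kN/m over full span:
  θ_4 = -w(L³-6Lx²+4x³)/(24EI) = -19·(16³-6·16·(64/5)²+4·(64/5)³)/(24·200000) = 5016/390625 rad
Superposition: θ = Σ θ_i = 2932309/250000000 rad ≈ 0.011729 rad

θ(64/5) = 2932309/250000000 rad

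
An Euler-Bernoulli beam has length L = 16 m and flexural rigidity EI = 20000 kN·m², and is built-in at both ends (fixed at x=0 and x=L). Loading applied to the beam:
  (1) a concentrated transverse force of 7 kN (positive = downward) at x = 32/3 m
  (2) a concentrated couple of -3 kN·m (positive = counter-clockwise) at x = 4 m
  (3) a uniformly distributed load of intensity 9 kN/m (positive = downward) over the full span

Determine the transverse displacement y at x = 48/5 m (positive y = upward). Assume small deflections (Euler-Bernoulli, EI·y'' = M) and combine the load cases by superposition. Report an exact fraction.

y(48/5) = -30083/390625 m

Load 1 — point force P=7 kN at a=32/3 m (b=L-a=16/3):
  y_1 = -Pb²x²(3aL-(3a+b)x)/(6L³EI)  [x≤a] = -7·(16/3)²·(48/5)²·(3·(32/3)·16-(3·(32/3)+(16/3))·(48/5))/(6·16³·20000) = -448/78125 m
Load 2 — applied couple M₀=-3 kN·m at a=4 m (b=L-a=12):
  y_2 = (R_Ax³/6 - M_Ax²/2 - M₀(x-a)²/2)/EI  [x>a] with R_A=-27/128, M_A=9/16 = ((-27/128)·(48/5)³/6 - (9/16)·(48/5)²/2 - (-3)·((48/5)-4)²/2)/20000 = -39/78125 m
Load 3 — uniform load w=9 kN/m over full span:
  y_3 = -wx²(L-x)²/(24EI) = -9·(48/5)²·(16-(48/5))²/(24·20000) = -27648/390625 m
Superposition: y = Σ y_i = -30083/390625 m ≈ -0.077012 m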